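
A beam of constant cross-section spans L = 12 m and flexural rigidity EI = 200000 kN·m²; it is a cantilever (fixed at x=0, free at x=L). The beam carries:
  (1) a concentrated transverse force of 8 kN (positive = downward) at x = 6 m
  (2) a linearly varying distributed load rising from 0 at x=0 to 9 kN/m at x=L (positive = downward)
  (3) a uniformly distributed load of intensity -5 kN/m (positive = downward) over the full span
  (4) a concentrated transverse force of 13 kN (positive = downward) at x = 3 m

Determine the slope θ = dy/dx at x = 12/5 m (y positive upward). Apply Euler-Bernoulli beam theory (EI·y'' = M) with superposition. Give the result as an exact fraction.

θ(12/5) = -51237/31250000 rad

Load 1 — point force P=8 kN at a=6 m (b=L-a=6):
  θ_1 = -Px(2a-x)/(2EI)  [x≤a] = -8·(12/5)·(2·6-(12/5))/(2·200000) = -36/78125 rad
Load 2 — triangular load w₀=9 kN/m (0→w₀ over full span):
  θ_2 = (w₀Lx²/4-w₀L²x/3-w₀x⁴/(24L))/EI = (9·12·(12/5)²/4-9·12²·(12/5)/3-9·(12/5)⁴/(24·12))/200000 = -68931/15625000 rad
Load 3 — uniform load w=-5 kN/m over full span:
  θ_3 = -wx(x²-3Lx+3L²)/(6EI) = -(-5)·(12/5)·((12/5)²-3·12·(12/5)+3·12²)/(6·200000) = 549/156250 rad
Load 4 — point force P=13 kN at a=3 m (b=L-a=9):
  θ_4 = -Px(2a-x)/(2EI)  [x≤a] = -13·(12/5)·(2·3-(12/5))/(2·200000) = -351/1250000 rad
Superposition: θ = Σ θ_i = -51237/31250000 rad ≈ -0.001640 rad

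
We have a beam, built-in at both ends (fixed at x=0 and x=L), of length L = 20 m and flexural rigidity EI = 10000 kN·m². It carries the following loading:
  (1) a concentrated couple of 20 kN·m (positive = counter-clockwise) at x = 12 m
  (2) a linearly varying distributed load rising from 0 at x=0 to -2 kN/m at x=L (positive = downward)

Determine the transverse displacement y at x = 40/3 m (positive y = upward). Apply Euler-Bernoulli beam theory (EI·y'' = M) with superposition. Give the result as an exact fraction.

y(40/3) = 3038/91125 m

Load 1 — applied couple M₀=20 kN·m at a=12 m (b=L-a=8):
  y_1 = (R_Ax³/6 - M_Ax²/2 - M₀(x-a)²/2)/EI  [x>a] with R_A=36/25, M_A=32/5 = ((36/25)·(40/3)³/6 - (32/5)·(40/3)²/2 - 20·((40/3)-12)²/2)/10000 = -2/1125 m
Load 2 — triangular load w₀=-2 kN/m (0→w₀ over full span):
  y_2 = -w₀x²(L-x)²(x+2L)/(120LEI) = -(-2)·(40/3)²·(20-(40/3))²·((40/3)+2·20)/(120·20·10000) = 128/3645 m
Superposition: y = Σ y_i = 3038/91125 m ≈ 0.033339 m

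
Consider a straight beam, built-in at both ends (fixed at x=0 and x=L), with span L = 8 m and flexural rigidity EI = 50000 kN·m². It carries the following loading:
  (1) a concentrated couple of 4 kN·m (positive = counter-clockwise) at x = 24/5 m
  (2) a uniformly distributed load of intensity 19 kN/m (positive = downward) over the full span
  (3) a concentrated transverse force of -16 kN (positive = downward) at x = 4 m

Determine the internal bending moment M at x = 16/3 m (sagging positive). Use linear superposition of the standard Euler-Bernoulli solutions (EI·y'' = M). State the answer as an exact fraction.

M(16/3) = 6076/225 kN·m

Load 1 — applied couple M₀=4 kN·m at a=24/5 m (b=L-a=16/5):
  M_1 = R_Ax - M_A - M₀  [x>a] with R_A=18/25, M_A=32/25 = (18/25)·(16/3) - (32/25) - 4 = -36/25 kN·m
Load 2 — uniform load w=19 kN/m over full span:
  M_2 = wLx/2 - wL²/12 - wx²/2 = 19·8·(16/3)/2 - 19·8²/12 - 19·(16/3)²/2 = 304/9 kN·m
Load 3 — point force P=-16 kN at a=4 m (b=L-a=4):
  M_3 = Pa²(a+3b)(L-x)/L³ - Pa²b/L²  [x>a] = (-16)·4²·(4+3·4)·(8-(16/3))/8³ - (-16)·4²·4/8² = -16/3 kN·m
Superposition: M = Σ M_i = 6076/225 kN·m ≈ 27.004444 kN·m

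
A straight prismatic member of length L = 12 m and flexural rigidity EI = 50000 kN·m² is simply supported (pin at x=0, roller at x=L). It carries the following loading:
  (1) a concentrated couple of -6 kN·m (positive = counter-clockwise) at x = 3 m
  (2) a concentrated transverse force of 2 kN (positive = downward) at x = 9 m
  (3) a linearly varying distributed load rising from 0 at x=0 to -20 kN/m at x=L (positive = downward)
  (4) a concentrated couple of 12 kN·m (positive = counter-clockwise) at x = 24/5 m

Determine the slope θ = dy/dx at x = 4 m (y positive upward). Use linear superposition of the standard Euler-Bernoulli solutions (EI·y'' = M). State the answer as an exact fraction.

Load 1 — applied couple M₀=-6 kN·m at a=3 m (b=L-a=9):
  θ_1 = (M₀x²/(2L)-M₀(x-a)+C₁)/EI  [x>a] with C₁=M₀(3b²-L²)/(6L)=-33/4 = ((-6)·4²/(2·12)-(-6)·(4-3)+(-33/4))/50000 = -1/8000 rad
Load 2 — point force P=2 kN at a=9 m (b=L-a=3):
  θ_2 = -Pb(L²-b²-3x²)/(6LEI)  [x≤a] = -2·3·(12²-3²-3·4²)/(6·12·50000) = -29/200000 rad
Load 3 — triangular load w₀=-20 kN/m (0→w₀ over full span):
  θ_3 = -w₀(7L⁴-30L²x²+15x⁴)/(360LEI) = -(-20)·(7·12⁴-30·12²·4²+15·4⁴)/(360·12·50000) = 208/28125 rad
Load 4 — applied couple M₀=12 kN·m at a=24/5 m (b=L-a=36/5):
  θ_4 = (M₀x²/(2L)+C₁)/EI  [x≤a] with C₁=M₀(3b²-L²)/(6L)=48/25 = (12·4²/(2·12)+(48/25))/50000 = 31/156250 rad
Superposition: θ = Σ θ_i = 164789/22500000 rad ≈ 0.007324 rad

θ(4) = 164789/22500000 rad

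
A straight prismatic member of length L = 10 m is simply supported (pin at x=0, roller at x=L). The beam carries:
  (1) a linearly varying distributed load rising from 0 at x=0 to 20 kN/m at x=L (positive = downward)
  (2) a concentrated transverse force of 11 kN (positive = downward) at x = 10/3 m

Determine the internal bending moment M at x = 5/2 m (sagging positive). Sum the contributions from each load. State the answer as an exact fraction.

Load 1 — triangular load w₀=20 kN/m (0→w₀ over full span):
  M_1 = w₀Lx/6 - w₀x³/(6L) = 20·10·(5/2)/6 - 20·(5/2)³/(6·10) = 625/8 kN·m
Load 2 — point force P=11 kN at a=10/3 m (b=L-a=20/3):
  M_2 = Pbx/L  [x≤a] = 11·(20/3)·(5/2)/10 = 55/3 kN·m
Superposition: M = Σ M_i = 2315/24 kN·m ≈ 96.458333 kN·m

M(5/2) = 2315/24 kN·m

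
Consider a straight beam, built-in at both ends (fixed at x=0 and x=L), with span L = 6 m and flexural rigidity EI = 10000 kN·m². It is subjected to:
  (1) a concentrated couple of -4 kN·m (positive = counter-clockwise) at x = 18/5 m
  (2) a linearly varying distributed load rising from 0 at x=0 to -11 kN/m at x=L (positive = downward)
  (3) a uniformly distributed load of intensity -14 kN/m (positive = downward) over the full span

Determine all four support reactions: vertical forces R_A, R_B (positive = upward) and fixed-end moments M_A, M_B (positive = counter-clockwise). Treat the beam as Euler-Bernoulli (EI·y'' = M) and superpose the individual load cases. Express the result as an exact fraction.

Load 1 — applied couple M₀=-4 kN·m at a=18/5 m (b=L-a=12/5):
  R_A = 6M₀ab/L³ = 6·(-4)·(18/5)·(12/5)/6³ = -24/25 kN
  M_A = M₀b(2a-b)/L² = (-4)·(12/5)·(2·(18/5)-(12/5))/6² = -32/25 kN·m
  R_B = -6M₀ab/L³ = -6·(-4)·(18/5)·(12/5)/6³ = 24/25 kN
  M_B = M₀a(2b-a)/L² = (-4)·(18/5)·(2·(12/5)-(18/5))/6² = -12/25 kN·m
Load 2 — triangular load w₀=-11 kN/m (0→w₀ over full span):
  R_A = 3w₀L/20 = 3·(-11)·6/20 = -99/10 kN
  M_A = w₀L²/30 = (-11)·6²/30 = -66/5 kN·m
  R_B = 7w₀L/20 = 7·(-11)·6/20 = -231/10 kN
  M_B = -w₀L²/20 = -(-11)·6²/20 = 99/5 kN·m
Load 3 — uniform load w=-14 kN/m over full span:
  R_A = wL/2 = (-14)·6/2 = -42 kN
  M_A = wL²/12 = (-14)·6²/12 = -42 kN·m
  R_B = wL/2 = (-14)·6/2 = -42 kN
  M_B = -wL²/12 = -(-14)·6²/12 = 42 kN·m
Superposition: R_A = -2643/50 kN, M_A = -1412/25 kN·m, R_B = -3207/50 kN, M_B = 1533/25 kN·m

R_A = -2643/50 kN, M_A = -1412/25 kN·m, R_B = -3207/50 kN, M_B = 1533/25 kN·m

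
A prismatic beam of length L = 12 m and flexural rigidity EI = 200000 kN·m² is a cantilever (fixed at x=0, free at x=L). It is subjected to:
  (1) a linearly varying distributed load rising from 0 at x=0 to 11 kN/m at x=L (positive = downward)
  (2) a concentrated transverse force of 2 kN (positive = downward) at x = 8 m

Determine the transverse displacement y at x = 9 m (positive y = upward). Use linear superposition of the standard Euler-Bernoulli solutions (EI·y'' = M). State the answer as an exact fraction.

y(9) = -6826273/96000000 m

Load 1 — triangular load w₀=11 kN/m (0→w₀ over full span):
  y_1 = (w₀Lx³/12-w₀L²x²/6-w₀x⁵/(120L))/EI = (11·12·9³/12-11·12²·9²/6-11·9⁵/(120·12))/200000 = -2210571/32000000 m
Load 2 — point force P=2 kN at a=8 m (b=L-a=4):
  y_2 = -Pa²(3x-a)/(6EI)  [x>a] = -2·8²·(3·9-8)/(6·200000) = -19/9375 m
Superposition: y = Σ y_i = -6826273/96000000 m ≈ -0.071107 m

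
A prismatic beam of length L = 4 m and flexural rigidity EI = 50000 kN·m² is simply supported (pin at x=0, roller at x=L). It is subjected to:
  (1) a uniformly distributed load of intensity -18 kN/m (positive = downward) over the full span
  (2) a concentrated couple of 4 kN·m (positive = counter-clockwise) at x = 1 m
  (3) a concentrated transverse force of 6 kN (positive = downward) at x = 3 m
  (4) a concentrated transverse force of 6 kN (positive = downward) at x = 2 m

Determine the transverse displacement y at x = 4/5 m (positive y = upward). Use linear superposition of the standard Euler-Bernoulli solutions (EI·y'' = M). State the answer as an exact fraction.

Load 1 — uniform load w=-18 kN/m over full span:
  y_1 = -wx(L³-2Lx²+x³)/(24EI) = -(-18)·(4/5)·(4³-2·4·(4/5)²+(4/5)³)/(24·50000) = 1392/1953125 m
Load 2 — applied couple M₀=4 kN·m at a=1 m (b=L-a=3):
  y_2 = (M₀x³/(6L)+C₁x)/EI  [x≤a] with C₁=M₀(3b²-L²)/(6L)=11/6 = (4·(4/5)³/(6·4)+(11/6)·(4/5))/50000 = 97/3125000 m
Load 3 — point force P=6 kN at a=3 m (b=L-a=1):
  y_3 = -Pbx(L²-b²-x²)/(6LEI)  [x≤a] = -6·1·(4/5)·(4²-1²-(4/5)²)/(6·4·50000) = -359/6250000 m
Load 4 — point force P=6 kN at a=2 m (b=L-a=2):
  y_4 = -Pbx(L²-b²-x²)/(6LEI)  [x≤a] = -6·2·(4/5)·(4²-2²-(4/5)²)/(6·4·50000) = -71/781250 m
Superposition: y = Σ y_i = 18607/31250000 m ≈ 0.000595 m

y(4/5) = 18607/31250000 m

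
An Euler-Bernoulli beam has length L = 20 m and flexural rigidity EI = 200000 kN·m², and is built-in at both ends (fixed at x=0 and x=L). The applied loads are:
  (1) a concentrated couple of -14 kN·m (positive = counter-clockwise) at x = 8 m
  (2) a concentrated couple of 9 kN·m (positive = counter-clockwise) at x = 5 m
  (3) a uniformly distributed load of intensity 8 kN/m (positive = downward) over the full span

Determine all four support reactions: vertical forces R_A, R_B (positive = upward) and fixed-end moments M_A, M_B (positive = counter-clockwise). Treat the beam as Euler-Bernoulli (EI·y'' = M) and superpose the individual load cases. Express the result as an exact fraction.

R_A = 317993/4000 kN, M_A = 315959/1200 kN·m, R_B = 322007/4000 kN, M_B = -322001/1200 kN·m

Load 1 — applied couple M₀=-14 kN·m at a=8 m (b=L-a=12):
  R_A = 6M₀ab/L³ = 6·(-14)·8·12/20³ = -126/125 kN
  M_A = M₀b(2a-b)/L² = (-14)·12·(2·8-12)/20² = -42/25 kN·m
  R_B = -6M₀ab/L³ = -6·(-14)·8·12/20³ = 126/125 kN
  M_B = M₀a(2b-a)/L² = (-14)·8·(2·12-8)/20² = -112/25 kN·m
Load 2 — applied couple M₀=9 kN·m at a=5 m (b=L-a=15):
  R_A = 6M₀ab/L³ = 6·9·5·15/20³ = 81/160 kN
  M_A = M₀b(2a-b)/L² = 9·15·(2·5-15)/20² = -27/16 kN·m
  R_B = -6M₀ab/L³ = -6·9·5·15/20³ = -81/160 kN
  M_B = M₀a(2b-a)/L² = 9·5·(2·15-5)/20² = 45/16 kN·m
Load 3 — uniform load w=8 kN/m over full span:
  R_A = wL/2 = 8·20/2 = 80 kN
  M_A = wL²/12 = 8·20²/12 = 800/3 kN·m
  R_B = wL/2 = 8·20/2 = 80 kN
  M_B = -wL²/12 = -8·20²/12 = -800/3 kN·m
Superposition: R_A = 317993/4000 kN, M_A = 315959/1200 kN·m, R_B = 322007/4000 kN, M_B = -322001/1200 kN·m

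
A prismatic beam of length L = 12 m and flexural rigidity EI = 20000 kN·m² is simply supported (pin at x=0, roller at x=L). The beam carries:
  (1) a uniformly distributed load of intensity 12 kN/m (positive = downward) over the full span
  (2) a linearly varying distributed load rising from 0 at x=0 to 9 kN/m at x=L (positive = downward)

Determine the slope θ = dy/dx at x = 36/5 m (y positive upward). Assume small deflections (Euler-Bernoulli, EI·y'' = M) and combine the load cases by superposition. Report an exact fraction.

Load 1 — uniform load w=12 kN/m over full span:
  θ_1 = -w(L³-6Lx²+4x³)/(24EI) = -12·(12³-6·12·(36/5)²+4·(36/5)³)/(24·20000) = 999/78125 rad
Load 2 — triangular load w₀=9 kN/m (0→w₀ over full span):
  θ_2 = -w₀(7L⁴-30L²x²+15x⁴)/(360LEI) = -9·(7·12⁴-30·12²·(36/5)²+15·(36/5)⁴)/(360·12·20000) = 1566/390625 rad
Superposition: θ = Σ θ_i = 6561/390625 rad ≈ 0.016796 rad

θ(36/5) = 6561/390625 rad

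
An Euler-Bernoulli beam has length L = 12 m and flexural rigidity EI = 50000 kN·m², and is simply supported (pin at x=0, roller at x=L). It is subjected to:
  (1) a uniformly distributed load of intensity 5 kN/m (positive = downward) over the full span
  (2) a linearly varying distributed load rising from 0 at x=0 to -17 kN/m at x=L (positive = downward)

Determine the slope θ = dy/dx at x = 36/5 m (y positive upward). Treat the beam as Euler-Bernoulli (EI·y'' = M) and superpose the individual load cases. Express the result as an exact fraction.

Load 1 — uniform load w=5 kN/m over full span:
  θ_1 = -w(L³-6Lx²+4x³)/(24EI) = -5·(12³-6·12·(36/5)²+4·(36/5)³)/(24·50000) = 333/156250 rad
Load 2 — triangular load w₀=-17 kN/m (0→w₀ over full span):
  θ_2 = -w₀(7L⁴-30L²x²+15x⁴)/(360LEI) = -(-17)·(7·12⁴-30·12²·(36/5)²+15·(36/5)⁴)/(360·12·50000) = -5916/1953125 rad
Superposition: θ = Σ θ_i = -3507/3906250 rad ≈ -0.000898 rad

θ(36/5) = -3507/3906250 rad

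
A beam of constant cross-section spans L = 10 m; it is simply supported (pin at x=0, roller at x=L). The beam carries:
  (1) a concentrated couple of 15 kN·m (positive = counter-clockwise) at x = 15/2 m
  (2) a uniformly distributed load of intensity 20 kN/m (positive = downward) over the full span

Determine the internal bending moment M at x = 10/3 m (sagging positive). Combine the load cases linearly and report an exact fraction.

Load 1 — applied couple M₀=15 kN·m at a=15/2 m (b=L-a=5/2):
  M_1 = M₀x/L  [x≤a] = 15·(10/3)/10 = 5 kN·m
Load 2 — uniform load w=20 kN/m over full span:
  M_2 = wx(L-x)/2 = 20·(10/3)·(10-(10/3))/2 = 2000/9 kN·m
Superposition: M = Σ M_i = 2045/9 kN·m ≈ 227.222222 kN·m

M(10/3) = 2045/9 kN·m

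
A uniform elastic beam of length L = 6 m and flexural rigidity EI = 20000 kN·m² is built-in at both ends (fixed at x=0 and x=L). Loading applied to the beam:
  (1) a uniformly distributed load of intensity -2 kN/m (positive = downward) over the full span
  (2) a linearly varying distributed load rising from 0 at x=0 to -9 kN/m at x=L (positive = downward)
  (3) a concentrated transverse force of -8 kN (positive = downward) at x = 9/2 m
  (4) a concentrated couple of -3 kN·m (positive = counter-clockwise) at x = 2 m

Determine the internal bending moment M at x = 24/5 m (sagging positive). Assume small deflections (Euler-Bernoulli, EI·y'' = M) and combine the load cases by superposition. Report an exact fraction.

M(24/5) = -871/500 kN·m

Load 1 — uniform load w=-2 kN/m over full span:
  M_1 = wLx/2 - wL²/12 - wx²/2 = (-2)·6·(24/5)/2 - (-2)·6²/12 - (-2)·(24/5)²/2 = 6/25 kN·m
Load 2 — triangular load w₀=-9 kN/m (0→w₀ over full span):
  M_2 = 3w₀Lx/20 - w₀L²/30 - w₀x³/(6L) = 3·(-9)·6·(24/5)/20 - (-9)·6²/30 - (-9)·(24/5)³/(6·6) = -54/125 kN·m
Load 3 — point force P=-8 kN at a=9/2 m (b=L-a=3/2):
  M_3 = Pa²(a+3b)(L-x)/L³ - Pa²b/L²  [x>a] = (-8)·(9/2)²·((9/2)+3·(3/2))·(6-(24/5))/6³ - (-8)·(9/2)²·(3/2)/6² = -27/20 kN·m
Load 4 — applied couple M₀=-3 kN·m at a=2 m (b=L-a=4):
  M_4 = R_Ax - M_A - M₀  [x>a] with R_A=-2/3, M_A=0 = (-2/3)·(24/5) - 0 - (-3) = -1/5 kN·m
Superposition: M = Σ M_i = -871/500 kN·m ≈ -1.742000 kN·m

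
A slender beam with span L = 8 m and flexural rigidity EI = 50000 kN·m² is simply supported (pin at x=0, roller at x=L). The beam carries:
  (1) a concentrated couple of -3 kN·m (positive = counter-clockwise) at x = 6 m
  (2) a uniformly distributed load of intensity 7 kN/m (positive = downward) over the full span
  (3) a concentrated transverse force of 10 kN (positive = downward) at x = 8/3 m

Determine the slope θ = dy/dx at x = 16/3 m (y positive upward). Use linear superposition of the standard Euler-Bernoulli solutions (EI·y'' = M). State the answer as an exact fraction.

Load 1 — applied couple M₀=-3 kN·m at a=6 m (b=L-a=2):
  θ_1 = (M₀x²/(2L)+C₁)/EI  [x≤a] with C₁=M₀(3b²-L²)/(6L)=13/4 = ((-3)·(16/3)²/(2·8)+(13/4))/50000 = -1/24000 rad
Load 2 — uniform load w=7 kN/m over full span:
  θ_2 = -w(L³-6Lx²+4x³)/(24EI) = -7·(8³-6·8·(16/3)²+4·(16/3)³)/(24·50000) = 364/253125 rad
Load 3 — point force P=10 kN at a=8/3 m (b=L-a=16/3):
  θ_3 = -Pa(2L²-6Lx+3x²+a²)/(6LEI)  [x>a] = -10·(8/3)·(2·8²-6·8·(16/3)+3·(16/3)²+(8/3)²)/(6·8·50000) = 4/10125 rad
Superposition: θ = Σ θ_i = 29021/16200000 rad ≈ 0.001791 rad

θ(16/3) = 29021/16200000 rad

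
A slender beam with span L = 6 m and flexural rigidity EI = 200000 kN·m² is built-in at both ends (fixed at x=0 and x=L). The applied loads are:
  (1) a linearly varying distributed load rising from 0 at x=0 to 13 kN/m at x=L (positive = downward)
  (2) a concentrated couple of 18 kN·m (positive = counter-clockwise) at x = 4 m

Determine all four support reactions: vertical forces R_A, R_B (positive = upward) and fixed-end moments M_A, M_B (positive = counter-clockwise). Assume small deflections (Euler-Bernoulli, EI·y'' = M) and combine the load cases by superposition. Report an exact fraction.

Load 1 — triangular load w₀=13 kN/m (0→w₀ over full span):
  R_A = 3w₀L/20 = 3·13·6/20 = 117/10 kN
  M_A = w₀L²/30 = 13·6²/30 = 78/5 kN·m
  R_B = 7w₀L/20 = 7·13·6/20 = 273/10 kN
  M_B = -w₀L²/20 = -13·6²/20 = -117/5 kN·m
Load 2 — applied couple M₀=18 kN·m at a=4 m (b=L-a=2):
  R_A = 6M₀ab/L³ = 6·18·4·2/6³ = 4 kN
  M_A = M₀b(2a-b)/L² = 18·2·(2·4-2)/6² = 6 kN·m
  R_B = -6M₀ab/L³ = -6·18·4·2/6³ = -4 kN
  M_B = M₀a(2b-a)/L² = 18·4·(2·2-4)/6² = 0 kN·m
Superposition: R_A = 157/10 kN, M_A = 108/5 kN·m, R_B = 233/10 kN, M_B = -117/5 kN·m

R_A = 157/10 kN, M_A = 108/5 kN·m, R_B = 233/10 kN, M_B = -117/5 kN·m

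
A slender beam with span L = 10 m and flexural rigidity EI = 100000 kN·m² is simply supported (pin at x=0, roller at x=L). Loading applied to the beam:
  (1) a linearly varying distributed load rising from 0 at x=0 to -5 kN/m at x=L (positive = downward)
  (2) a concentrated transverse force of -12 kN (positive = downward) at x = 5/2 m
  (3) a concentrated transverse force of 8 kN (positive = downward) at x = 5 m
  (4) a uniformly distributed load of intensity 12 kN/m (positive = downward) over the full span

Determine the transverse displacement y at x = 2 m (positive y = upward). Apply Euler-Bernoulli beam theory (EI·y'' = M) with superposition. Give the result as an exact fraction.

y(2) = -14399/2000000 m

Load 1 — triangular load w₀=-5 kN/m (0→w₀ over full span):
  y_1 = -w₀x(7L⁴-10L²x²+3x⁴)/(360LEI) = -(-5)·2·(7·10⁴-10·10²·2²+3·2⁴)/(360·10·100000) = 86/46875 m
Load 2 — point force P=-12 kN at a=5/2 m (b=L-a=15/2):
  y_2 = -Pbx(L²-b²-x²)/(6LEI)  [x≤a] = -(-12)·(15/2)·2·(10²-(15/2)²-2²)/(6·10·100000) = 477/400000 m
Load 3 — point force P=8 kN at a=5 m (b=L-a=5):
  y_3 = -Pbx(L²-b²-x²)/(6LEI)  [x≤a] = -8·5·2·(10²-5²-2²)/(6·10·100000) = -71/75000 m
Load 4 — uniform load w=12 kN/m over full span:
  y_4 = -wx(L³-2Lx²+x³)/(24EI) = -12·2·(10³-2·10·2²+2³)/(24·100000) = -29/3125 m
Superposition: y = Σ y_i = -14399/2000000 m ≈ -0.007200 m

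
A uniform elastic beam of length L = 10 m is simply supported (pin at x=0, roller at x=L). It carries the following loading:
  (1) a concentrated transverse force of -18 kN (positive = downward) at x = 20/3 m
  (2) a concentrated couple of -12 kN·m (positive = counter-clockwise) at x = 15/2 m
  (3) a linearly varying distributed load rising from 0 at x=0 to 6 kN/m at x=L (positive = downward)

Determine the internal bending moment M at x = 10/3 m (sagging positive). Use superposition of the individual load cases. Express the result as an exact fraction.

M(10/3) = 152/27 kN·m

Load 1 — point force P=-18 kN at a=20/3 m (b=L-a=10/3):
  M_1 = Pbx/L  [x≤a] = (-18)·(10/3)·(10/3)/10 = -20 kN·m
Load 2 — applied couple M₀=-12 kN·m at a=15/2 m (b=L-a=5/2):
  M_2 = M₀x/L  [x≤a] = (-12)·(10/3)/10 = -4 kN·m
Load 3 — triangular load w₀=6 kN/m (0→w₀ over full span):
  M_3 = w₀Lx/6 - w₀x³/(6L) = 6·10·(10/3)/6 - 6·(10/3)³/(6·10) = 800/27 kN·m
Superposition: M = Σ M_i = 152/27 kN·m ≈ 5.629630 kN·m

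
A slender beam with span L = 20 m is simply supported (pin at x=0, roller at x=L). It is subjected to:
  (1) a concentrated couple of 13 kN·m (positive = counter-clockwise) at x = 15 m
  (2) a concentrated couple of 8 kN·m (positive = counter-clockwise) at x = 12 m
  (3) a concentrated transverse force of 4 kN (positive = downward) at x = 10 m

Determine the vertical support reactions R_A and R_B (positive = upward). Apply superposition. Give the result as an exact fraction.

R_A = 61/20 kN, R_B = 19/20 kN

Load 1 — applied couple M₀=13 kN·m at a=15 m (b=L-a=5):
  R_A = M₀/L = 13/20 kN
  R_B = -M₀/L = -13/20 kN
Load 2 — applied couple M₀=8 kN·m at a=12 m (b=L-a=8):
  R_A = M₀/L = 8/20 = 2/5 kN
  R_B = -M₀/L = -8/20 = -2/5 kN
Load 3 — point force P=4 kN at a=10 m (b=L-a=10):
  R_A = Pb/L = 4·10/20 = 2 kN
  R_B = Pa/L = 4·10/20 = 2 kN
Superposition: R_A = 61/20 kN, R_B = 19/20 kN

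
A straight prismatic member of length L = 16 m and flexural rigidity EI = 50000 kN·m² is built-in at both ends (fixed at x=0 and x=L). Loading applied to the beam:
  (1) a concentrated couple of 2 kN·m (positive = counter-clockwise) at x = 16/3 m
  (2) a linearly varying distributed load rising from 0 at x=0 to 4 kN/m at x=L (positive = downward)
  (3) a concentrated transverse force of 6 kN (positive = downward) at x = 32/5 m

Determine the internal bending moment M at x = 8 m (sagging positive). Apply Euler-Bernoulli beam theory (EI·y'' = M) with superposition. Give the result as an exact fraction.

M(8) = 2126/75 kN·m

Load 1 — applied couple M₀=2 kN·m at a=16/3 m (b=L-a=32/3):
  M_1 = R_Ax - M_A - M₀  [x>a] with R_A=1/6, M_A=0 = (1/6)·8 - 0 - 2 = -2/3 kN·m
Load 2 — triangular load w₀=4 kN/m (0→w₀ over full span):
  M_2 = 3w₀Lx/20 - w₀L²/30 - w₀x³/(6L) = 3·4·16·8/20 - 4·16²/30 - 4·8³/(6·16) = 64/3 kN·m
Load 3 — point force P=6 kN at a=32/5 m (b=L-a=48/5):
  M_3 = Pa²(a+3b)(L-x)/L³ - Pa²b/L²  [x>a] = 6·(32/5)²·((32/5)+3·(48/5))·(16-8)/16³ - 6·(32/5)²·(48/5)/16² = 192/25 kN·m
Superposition: M = Σ M_i = 2126/75 kN·m ≈ 28.346667 kN·m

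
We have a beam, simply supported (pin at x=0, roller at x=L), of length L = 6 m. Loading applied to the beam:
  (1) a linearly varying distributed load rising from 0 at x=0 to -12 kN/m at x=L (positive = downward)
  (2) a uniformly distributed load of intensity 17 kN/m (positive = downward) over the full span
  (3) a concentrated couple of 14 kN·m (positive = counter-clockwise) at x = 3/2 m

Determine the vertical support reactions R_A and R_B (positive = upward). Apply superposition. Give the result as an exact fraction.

R_A = 124/3 kN, R_B = 74/3 kN

Load 1 — triangular load w₀=-12 kN/m (0→w₀ over full span):
  R_A = w₀L/6 = (-12)·6/6 = -12 kN
  R_B = w₀L/3 = (-12)·6/3 = -24 kN
Load 2 — uniform load w=17 kN/m over full span:
  R_A = wL/2 = 17·6/2 = 51 kN
  R_B = wL/2 = 17·6/2 = 51 kN
Load 3 — applied couple M₀=14 kN·m at a=3/2 m (b=L-a=9/2):
  R_A = M₀/L = 14/6 = 7/3 kN
  R_B = -M₀/L = -14/6 = -7/3 kN
Superposition: R_A = 124/3 kN, R_B = 74/3 kN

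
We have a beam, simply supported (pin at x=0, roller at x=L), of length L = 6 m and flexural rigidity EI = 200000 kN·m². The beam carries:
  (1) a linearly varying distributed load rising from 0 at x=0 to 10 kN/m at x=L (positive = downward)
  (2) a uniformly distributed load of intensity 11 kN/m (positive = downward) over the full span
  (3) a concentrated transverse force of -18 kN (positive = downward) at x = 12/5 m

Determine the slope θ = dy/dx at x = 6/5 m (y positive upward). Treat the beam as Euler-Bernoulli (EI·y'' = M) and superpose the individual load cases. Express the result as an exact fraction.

θ(6/5) = -9957/25000000 rad

Load 1 — triangular load w₀=10 kN/m (0→w₀ over full span):
  θ_1 = -w₀(7L⁴-30L²x²+15x⁴)/(360LEI) = -10·(7·6⁴-30·6²·(6/5)²+15·(6/5)⁴)/(360·6·200000) = -273/1562500 rad
Load 2 — uniform load w=11 kN/m over full span:
  θ_2 = -w(L³-6Lx²+4x³)/(24EI) = -11·(6³-6·6·(6/5)²+4·(6/5)³)/(24·200000) = -9801/25000000 rad
Load 3 — point force P=-18 kN at a=12/5 m (b=L-a=18/5):
  θ_3 = -Pb(L²-b²-3x²)/(6LEI)  [x≤a] = -(-18)·(18/5)·(6²-(18/5)²-3·(6/5)²)/(6·6·200000) = 1053/6250000 rad
Superposition: θ = Σ θ_i = -9957/25000000 rad ≈ -0.000398 rad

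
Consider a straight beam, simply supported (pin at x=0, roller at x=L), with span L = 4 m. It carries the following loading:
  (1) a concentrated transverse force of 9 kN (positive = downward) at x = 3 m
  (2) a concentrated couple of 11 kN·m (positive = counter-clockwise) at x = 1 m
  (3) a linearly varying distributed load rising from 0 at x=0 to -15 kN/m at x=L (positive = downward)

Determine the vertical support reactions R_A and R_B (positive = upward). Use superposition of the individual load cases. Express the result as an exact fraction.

Load 1 — point force P=9 kN at a=3 m (b=L-a=1):
  R_A = Pb/L = 9·1/4 = 9/4 kN
  R_B = Pa/L = 9·3/4 = 27/4 kN
Load 2 — applied couple M₀=11 kN·m at a=1 m (b=L-a=3):
  R_A = M₀/L = 11/4 kN
  R_B = -M₀/L = -11/4 kN
Load 3 — triangular load w₀=-15 kN/m (0→w₀ over full span):
  R_A = w₀L/6 = (-15)·4/6 = -10 kN
  R_B = w₀L/3 = (-15)·4/3 = -20 kN
Superposition: R_A = -5 kN, R_B = -16 kN

R_A = -5 kN, R_B = -16 kN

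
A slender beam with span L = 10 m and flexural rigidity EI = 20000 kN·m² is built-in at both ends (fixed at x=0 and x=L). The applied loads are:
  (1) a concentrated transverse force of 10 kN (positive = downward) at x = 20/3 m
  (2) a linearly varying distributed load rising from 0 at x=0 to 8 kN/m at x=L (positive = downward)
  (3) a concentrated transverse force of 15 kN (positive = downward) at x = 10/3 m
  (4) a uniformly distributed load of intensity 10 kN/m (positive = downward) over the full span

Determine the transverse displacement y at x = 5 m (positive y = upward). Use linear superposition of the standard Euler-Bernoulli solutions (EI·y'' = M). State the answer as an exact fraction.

Load 1 — point force P=10 kN at a=20/3 m (b=L-a=10/3):
  y_1 = -Pb²x²(3aL-(3a+b)x)/(6L³EI)  [x≤a] = -10·(10/3)²·5²·(3·(20/3)·10-(3·(20/3)+(10/3))·5)/(6·10³·20000) = -5/2592 m
Load 2 — triangular load w₀=8 kN/m (0→w₀ over full span):
  y_2 = -w₀x²(L-x)²(x+2L)/(120LEI) = -8·5²·(10-5)²·(5+2·10)/(120·10·20000) = -1/192 m
Load 3 — point force P=15 kN at a=10/3 m (b=L-a=20/3):
  y_3 = -Pa²(L-x)²(3bL-(3b+a)(L-x))/(6L³EI)  [x>a] = -15·(10/3)²·(10-5)²·(3·(20/3)·10-(3·(20/3)+(10/3))·(10-5))/(6·10³·20000) = -5/1728 m
Load 4 — uniform load w=10 kN/m over full span:
  y_4 = -wx²(L-x)²/(24EI) = -10·5²·(10-5)²/(24·20000) = -5/384 m
Superposition: y = Σ y_i = -239/10368 m ≈ -0.023052 m

y(5) = -239/10368 m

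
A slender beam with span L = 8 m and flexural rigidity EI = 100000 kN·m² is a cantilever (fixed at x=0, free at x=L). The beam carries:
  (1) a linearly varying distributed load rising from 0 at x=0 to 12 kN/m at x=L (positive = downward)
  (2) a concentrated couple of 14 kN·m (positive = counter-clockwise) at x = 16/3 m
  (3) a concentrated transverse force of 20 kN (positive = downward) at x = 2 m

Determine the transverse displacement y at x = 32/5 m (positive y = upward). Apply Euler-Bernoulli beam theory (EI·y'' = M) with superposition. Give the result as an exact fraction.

y(32/5) = -28393273/878906250 m

Load 1 — triangular load w₀=12 kN/m (0→w₀ over full span):
  y_1 = (w₀Lx³/12-w₀L²x²/6-w₀x⁵/(120L))/EI = (12·8·(32/5)³/12-12·8²·(32/5)²/6-12·(32/5)⁵/(120·8))/100000 = -1601536/48828125 m
Load 2 — applied couple M₀=14 kN·m at a=16/3 m (b=L-a=8/3):
  y_2 = M₀a(2x-a)/(2EI)  [x>a] = 14·(16/3)·(2·(32/5)-(16/3))/(2·100000) = 392/140625 m
Load 3 — point force P=20 kN at a=2 m (b=L-a=6):
  y_3 = -Pa²(3x-a)/(6EI)  [x>a] = -20·2²·(3·(32/5)-2)/(6·100000) = -43/18750 m
Superposition: y = Σ y_i = -28393273/878906250 m ≈ -0.032305 m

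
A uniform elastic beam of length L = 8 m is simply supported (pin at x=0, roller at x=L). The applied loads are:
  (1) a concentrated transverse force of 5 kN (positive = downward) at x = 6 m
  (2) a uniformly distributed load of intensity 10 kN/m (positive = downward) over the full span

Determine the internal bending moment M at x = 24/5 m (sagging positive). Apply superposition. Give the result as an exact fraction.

M(24/5) = 414/5 kN·m

Load 1 — point force P=5 kN at a=6 m (b=L-a=2):
  M_1 = Pbx/L  [x≤a] = 5·2·(24/5)/8 = 6 kN·m
Load 2 — uniform load w=10 kN/m over full span:
  M_2 = wx(L-x)/2 = 10·(24/5)·(8-(24/5))/2 = 384/5 kN·m
Superposition: M = Σ M_i = 414/5 kN·m ≈ 82.800000 kN·m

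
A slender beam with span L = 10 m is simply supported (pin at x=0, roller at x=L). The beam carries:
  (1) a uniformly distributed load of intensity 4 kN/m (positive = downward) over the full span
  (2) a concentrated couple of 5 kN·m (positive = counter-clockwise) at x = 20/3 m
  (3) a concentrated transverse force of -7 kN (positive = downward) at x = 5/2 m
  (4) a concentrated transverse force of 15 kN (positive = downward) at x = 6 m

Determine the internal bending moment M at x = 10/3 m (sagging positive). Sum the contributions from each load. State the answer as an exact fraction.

M(10/3) = 490/9 kN·m

Load 1 — uniform load w=4 kN/m over full span:
  M_1 = wx(L-x)/2 = 4·(10/3)·(10-(10/3))/2 = 400/9 kN·m
Load 2 — applied couple M₀=5 kN·m at a=20/3 m (b=L-a=10/3):
  M_2 = M₀x/L  [x≤a] = 5·(10/3)/10 = 5/3 kN·m
Load 3 — point force P=-7 kN at a=5/2 m (b=L-a=15/2):
  M_3 = Pa(L-x)/L  [x>a] = (-7)·(5/2)·(10-(10/3))/10 = -35/3 kN·m
Load 4 — point force P=15 kN at a=6 m (b=L-a=4):
  M_4 = Pbx/L  [x≤a] = 15·4·(10/3)/10 = 20 kN·m
Superposition: M = Σ M_i = 490/9 kN·m ≈ 54.444444 kN·m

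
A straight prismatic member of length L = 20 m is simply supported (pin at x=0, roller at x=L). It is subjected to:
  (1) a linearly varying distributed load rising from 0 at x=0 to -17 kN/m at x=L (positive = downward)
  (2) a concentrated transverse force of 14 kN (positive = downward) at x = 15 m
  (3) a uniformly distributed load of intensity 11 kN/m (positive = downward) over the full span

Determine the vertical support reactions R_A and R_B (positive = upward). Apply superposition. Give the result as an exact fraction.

Load 1 — triangular load w₀=-17 kN/m (0→w₀ over full span):
  R_A = w₀L/6 = (-17)·20/6 = -170/3 kN
  R_B = w₀L/3 = (-17)·20/3 = -340/3 kN
Load 2 — point force P=14 kN at a=15 m (b=L-a=5):
  R_A = Pb/L = 14·5/20 = 7/2 kN
  R_B = Pa/L = 14·15/20 = 21/2 kN
Load 3 — uniform load w=11 kN/m over full span:
  R_A = wL/2 = 11·20/2 = 110 kN
  R_B = wL/2 = 11·20/2 = 110 kN
Superposition: R_A = 341/6 kN, R_B = 43/6 kN

R_A = 341/6 kN, R_B = 43/6 kN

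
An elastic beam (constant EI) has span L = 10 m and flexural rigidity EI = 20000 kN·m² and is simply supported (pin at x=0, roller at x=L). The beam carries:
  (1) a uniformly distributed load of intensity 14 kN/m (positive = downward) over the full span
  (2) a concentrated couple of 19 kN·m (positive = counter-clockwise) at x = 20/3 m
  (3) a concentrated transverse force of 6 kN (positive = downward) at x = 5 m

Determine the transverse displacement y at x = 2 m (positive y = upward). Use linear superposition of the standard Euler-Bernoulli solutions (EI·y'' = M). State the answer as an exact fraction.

y(2) = -53701/900000 m

Load 1 — uniform load w=14 kN/m over full span:
  y_1 = -wx(L³-2Lx²+x³)/(24EI) = -14·2·(10³-2·10·2²+2³)/(24·20000) = -203/3750 m
Load 2 — applied couple M₀=19 kN·m at a=20/3 m (b=L-a=10/3):
  y_2 = (M₀x³/(6L)+C₁x)/EI  [x≤a] with C₁=M₀(3b²-L²)/(6L)=-190/9 = (19·2³/(6·10)+(-190/9)·2)/20000 = -893/450000 m
Load 3 — point force P=6 kN at a=5 m (b=L-a=5):
  y_3 = -Pbx(L²-b²-x²)/(6LEI)  [x≤a] = -6·5·2·(10²-5²-2²)/(6·10·20000) = -71/20000 m
Superposition: y = Σ y_i = -53701/900000 m ≈ -0.059668 m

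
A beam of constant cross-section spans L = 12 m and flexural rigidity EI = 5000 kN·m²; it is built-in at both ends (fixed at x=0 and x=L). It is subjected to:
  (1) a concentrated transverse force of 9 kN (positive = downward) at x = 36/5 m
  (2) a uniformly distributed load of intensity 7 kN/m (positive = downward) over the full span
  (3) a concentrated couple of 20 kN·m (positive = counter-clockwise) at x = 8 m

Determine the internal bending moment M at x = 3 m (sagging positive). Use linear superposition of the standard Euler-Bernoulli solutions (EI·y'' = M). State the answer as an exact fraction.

M(3) = 2409/250 kN·m

Load 1 — point force P=9 kN at a=36/5 m (b=L-a=24/5):
  M_1 = Pb²(3a+b)x/L³ - Pab²/L²  [x≤a] = 9·(24/5)²·(3·(36/5)+(24/5))·3/12³ - 9·(36/5)·(24/5)²/12² = -108/125 kN·m
Load 2 — uniform load w=7 kN/m over full span:
  M_2 = wLx/2 - wL²/12 - wx²/2 = 7·12·3/2 - 7·12²/12 - 7·3²/2 = 21/2 kN·m
Load 3 — applied couple M₀=20 kN·m at a=8 m (b=L-a=4):
  M_3 = R_Ax - M_A  [x≤a] with R_A=20/9, M_A=20/3 = (20/9)·3 - (20/3) = 0 kN·m
Superposition: M = Σ M_i = 2409/250 kN·m ≈ 9.636000 kN·m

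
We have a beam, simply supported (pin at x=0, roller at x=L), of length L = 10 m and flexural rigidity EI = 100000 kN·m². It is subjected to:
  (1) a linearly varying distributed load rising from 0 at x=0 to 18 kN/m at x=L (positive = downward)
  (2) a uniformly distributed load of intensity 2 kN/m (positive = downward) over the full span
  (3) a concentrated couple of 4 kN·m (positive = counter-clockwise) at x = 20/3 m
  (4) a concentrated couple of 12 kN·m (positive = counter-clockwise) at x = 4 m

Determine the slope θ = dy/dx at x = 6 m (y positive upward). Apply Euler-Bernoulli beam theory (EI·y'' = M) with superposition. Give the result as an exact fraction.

Load 1 — triangular load w₀=18 kN/m (0→w₀ over full span):
  θ_1 = -w₀(7L⁴-30L²x²+15x⁴)/(360LEI) = -18·(7·10⁴-30·10²·6²+15·6⁴)/(360·10·100000) = 29/31250 rad
Load 2 — uniform load w=2 kN/m over full span:
  θ_2 = -w(L³-6Lx²+4x³)/(24EI) = -2·(10³-6·10·6²+4·6³)/(24·100000) = 37/150000 rad
Load 3 — applied couple M₀=4 kN·m at a=20/3 m (b=L-a=10/3):
  θ_3 = (M₀x²/(2L)+C₁)/EI  [x≤a] with C₁=M₀(3b²-L²)/(6L)=-40/9 = (4·6²/(2·10)+(-40/9))/100000 = 31/1125000 rad
Load 4 — applied couple M₀=12 kN·m at a=4 m (b=L-a=6):
  θ_4 = (M₀x²/(2L)-M₀(x-a)+C₁)/EI  [x>a] with C₁=M₀(3b²-L²)/(6L)=8/5 = (12·6²/(2·10)-12·(6-4)+(8/5))/100000 = -1/125000 rad
Superposition: θ = Σ θ_i = 2687/2250000 rad ≈ 0.001194 rad

θ(6) = 2687/2250000 rad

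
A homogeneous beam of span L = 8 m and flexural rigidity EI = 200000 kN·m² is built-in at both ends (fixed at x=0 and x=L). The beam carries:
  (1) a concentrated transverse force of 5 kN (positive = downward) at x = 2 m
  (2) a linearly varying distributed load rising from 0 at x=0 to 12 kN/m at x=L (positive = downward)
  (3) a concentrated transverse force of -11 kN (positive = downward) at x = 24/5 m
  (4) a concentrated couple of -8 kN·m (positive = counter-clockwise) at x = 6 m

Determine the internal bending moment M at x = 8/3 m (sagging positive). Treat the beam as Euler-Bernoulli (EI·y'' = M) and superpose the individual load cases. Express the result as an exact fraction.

M(8/3) = 215287/27000 kN·m

Load 1 — point force P=5 kN at a=2 m (b=L-a=6):
  M_1 = Pa²(a+3b)(L-x)/L³ - Pa²b/L²  [x>a] = 5·2²·(2+3·6)·(8-(8/3))/8³ - 5·2²·6/8² = 55/24 kN·m
Load 2 — triangular load w₀=12 kN/m (0→w₀ over full span):
  M_2 = 3w₀Lx/20 - w₀L²/30 - w₀x³/(6L) = 3·12·8·(8/3)/20 - 12·8²/30 - 12·(8/3)³/(6·8) = 1088/135 kN·m
Load 3 — point force P=-11 kN at a=24/5 m (b=L-a=16/5):
  M_3 = Pb²(3a+b)x/L³ - Pab²/L²  [x≤a] = (-11)·(16/5)²·(3·(24/5)+(16/5))·(8/3)/8³ - (-11)·(24/5)·(16/5)²/8² = -704/375 kN·m
Load 4 — applied couple M₀=-8 kN·m at a=6 m (b=L-a=2):
  M_4 = R_Ax - M_A  [x≤a] with R_A=-9/8, M_A=-5/2 = (-9/8)·(8/3) - (-5/2) = -1/2 kN·m
Superposition: M = Σ M_i = 215287/27000 kN·m ≈ 7.973593 kN·m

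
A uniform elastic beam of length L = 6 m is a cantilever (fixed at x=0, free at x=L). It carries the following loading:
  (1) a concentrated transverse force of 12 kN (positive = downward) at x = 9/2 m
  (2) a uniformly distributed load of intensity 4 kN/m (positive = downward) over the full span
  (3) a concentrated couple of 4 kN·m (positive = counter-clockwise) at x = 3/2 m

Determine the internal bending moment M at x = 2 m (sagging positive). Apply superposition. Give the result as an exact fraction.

M(2) = -62 kN·m

Load 1 — point force P=12 kN at a=9/2 m (b=L-a=3/2):
  M_1 = -P(a-x)  [x≤a] = -12·((9/2)-2) = -30 kN·m
Load 2 — uniform load w=4 kN/m over full span:
  M_2 = -w(L-x)²/2 = -4·(6-2)²/2 = -32 kN·m
Load 3 — applied couple M₀=4 kN·m at a=3/2 m (b=L-a=9/2):
  M_3 = 0  [x>a] = 0 kN·m
Superposition: M = Σ M_i = -62 kN·m ≈ -62.000000 kN·m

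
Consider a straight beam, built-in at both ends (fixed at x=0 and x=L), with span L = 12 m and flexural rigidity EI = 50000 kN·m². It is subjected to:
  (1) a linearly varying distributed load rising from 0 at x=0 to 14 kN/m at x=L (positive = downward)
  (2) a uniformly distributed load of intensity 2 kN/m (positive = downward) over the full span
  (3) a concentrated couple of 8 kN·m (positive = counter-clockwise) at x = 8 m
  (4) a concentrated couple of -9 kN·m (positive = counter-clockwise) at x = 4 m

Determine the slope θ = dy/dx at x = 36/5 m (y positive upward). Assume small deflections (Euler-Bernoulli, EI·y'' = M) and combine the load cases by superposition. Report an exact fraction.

θ(36/5) = 4629/3906250 rad

Load 1 — triangular load w₀=14 kN/m (0→w₀ over full span):
  θ_1 = -w₀(2x(L-x)(L-2x)(x+2L)+x²(L-x)²)/(120LEI) = -14·(2·(36/5)·(12-(36/5))·(12-2·(36/5))·((36/5)+2·12)+(36/5)²·(12-(36/5))²)/(120·12·50000) = 1512/1953125 rad
Load 2 — uniform load w=2 kN/m over full span:
  θ_2 = -wx(L-x)(L-2x)/(12EI) = -2·(36/5)·(12-(36/5))·(12-2·(36/5))/(12·50000) = 108/390625 rad
Load 3 — applied couple M₀=8 kN·m at a=8 m (b=L-a=4):
  θ_3 = (R_Ax²/2 - M_Ax)/EI  [x≤a] with R_A=8/9, M_A=8/3 = ((8/9)·(36/5)²/2 - (8/3)·(36/5))/50000 = 6/78125 rad
Load 4 — applied couple M₀=-9 kN·m at a=4 m (b=L-a=8):
  θ_4 = (R_Ax²/2 - M_Ax - M₀(x-a))/EI  [x>a] with R_A=-1, M_A=0 = ((-1)·(36/5)²/2 - 0·(36/5) - (-9)·((36/5)-4))/50000 = 9/156250 rad
Superposition: θ = Σ θ_i = 4629/3906250 rad ≈ 0.001185 rad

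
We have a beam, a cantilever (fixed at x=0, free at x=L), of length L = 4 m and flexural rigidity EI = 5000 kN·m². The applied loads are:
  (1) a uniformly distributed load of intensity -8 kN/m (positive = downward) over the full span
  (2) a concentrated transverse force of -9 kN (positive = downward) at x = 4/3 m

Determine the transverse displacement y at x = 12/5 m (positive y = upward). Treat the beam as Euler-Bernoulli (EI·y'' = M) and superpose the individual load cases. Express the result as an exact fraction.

y(12/5) = 96536/3515625 m

Load 1 — uniform load w=-8 kN/m over full span:
  y_1 = -wx²(x²-4Lx+6L²)/(24EI) = -(-8)·(12/5)²·((12/5)²-4·4·(12/5)+6·4²)/(24·5000) = 9504/390625 m
Load 2 — point force P=-9 kN at a=4/3 m (b=L-a=8/3):
  y_2 = -Pa²(3x-a)/(6EI)  [x>a] = -(-9)·(4/3)²·(3·(12/5)-(4/3))/(6·5000) = 88/28125 m
Superposition: y = Σ y_i = 96536/3515625 m ≈ 0.027459 m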